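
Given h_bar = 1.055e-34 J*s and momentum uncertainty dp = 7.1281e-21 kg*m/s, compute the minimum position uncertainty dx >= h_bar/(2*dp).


dx = h_bar / (2 * dp)
= 1.055e-34 / (2 * 7.1281e-21)
= 1.055e-34 / 1.4256e-20
= 7.4003e-15 m

7.4003e-15


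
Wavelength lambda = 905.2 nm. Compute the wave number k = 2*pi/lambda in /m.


k = 2 * pi / lambda
= 6.2832 / (905.2e-9)
= 6.2832 / 9.0520e-07
= 6.9412e+06 /m

6.9412e+06


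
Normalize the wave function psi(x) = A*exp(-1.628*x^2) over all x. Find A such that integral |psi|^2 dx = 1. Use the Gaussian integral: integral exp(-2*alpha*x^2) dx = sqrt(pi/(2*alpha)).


integral |psi|^2 dx = A^2 * sqrt(pi/(2*alpha)) = 1
A^2 = sqrt(2*alpha/pi)
= sqrt(2 * 1.628 / pi)
= 1.018046
A = sqrt(1.018046)
= 1.009

1.009


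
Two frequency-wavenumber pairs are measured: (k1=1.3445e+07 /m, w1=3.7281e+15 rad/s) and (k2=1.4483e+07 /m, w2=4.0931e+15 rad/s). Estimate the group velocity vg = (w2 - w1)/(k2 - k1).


vg = (w2 - w1) / (k2 - k1)
= (4.0931e+15 - 3.7281e+15) / (1.4483e+07 - 1.3445e+07)
= 3.6500e+14 / 1.0380e+06
= 3.5164e+08 m/s

3.5164e+08


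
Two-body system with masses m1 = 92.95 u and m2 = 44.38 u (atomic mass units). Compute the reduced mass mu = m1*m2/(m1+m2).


mu = m1 * m2 / (m1 + m2)
= 92.95 * 44.38 / (92.95 + 44.38)
= 4125.121 / 137.33
= 30.038 u

30.038


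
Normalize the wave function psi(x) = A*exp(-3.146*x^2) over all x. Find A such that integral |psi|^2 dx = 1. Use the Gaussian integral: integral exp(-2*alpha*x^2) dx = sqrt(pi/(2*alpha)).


integral |psi|^2 dx = A^2 * sqrt(pi/(2*alpha)) = 1
A^2 = sqrt(2*alpha/pi)
= sqrt(2 * 3.146 / pi)
= 1.415205
A = sqrt(1.415205)
= 1.1896

1.1896


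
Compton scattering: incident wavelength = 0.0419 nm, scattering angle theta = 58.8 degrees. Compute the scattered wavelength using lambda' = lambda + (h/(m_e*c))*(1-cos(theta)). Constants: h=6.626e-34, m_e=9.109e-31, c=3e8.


Compton wavelength: h/(m_e*c) = 2.4247e-12 m
d_lambda = 2.4247e-12 * (1 - cos(58.8 deg))
= 2.4247e-12 * 0.481973
= 1.1686e-12 m = 0.001169 nm
lambda' = 0.0419 + 0.001169
= 0.043069 nm

0.043069


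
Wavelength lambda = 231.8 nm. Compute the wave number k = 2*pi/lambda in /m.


k = 2 * pi / lambda
= 6.2832 / (231.8e-9)
= 6.2832 / 2.3180e-07
= 2.7106e+07 /m

2.7106e+07


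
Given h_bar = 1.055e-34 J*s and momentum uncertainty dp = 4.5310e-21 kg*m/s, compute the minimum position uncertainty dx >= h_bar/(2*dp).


dx = h_bar / (2 * dp)
= 1.055e-34 / (2 * 4.5310e-21)
= 1.055e-34 / 9.0620e-21
= 1.1642e-14 m

1.1642e-14


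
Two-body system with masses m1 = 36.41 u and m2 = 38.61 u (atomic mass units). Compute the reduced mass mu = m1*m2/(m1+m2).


mu = m1 * m2 / (m1 + m2)
= 36.41 * 38.61 / (36.41 + 38.61)
= 1405.7901 / 75.02
= 18.7389 u

18.7389


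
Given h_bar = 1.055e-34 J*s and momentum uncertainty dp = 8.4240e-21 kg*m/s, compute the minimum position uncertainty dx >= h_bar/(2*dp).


dx = h_bar / (2 * dp)
= 1.055e-34 / (2 * 8.4240e-21)
= 1.055e-34 / 1.6848e-20
= 6.2619e-15 m

6.2619e-15


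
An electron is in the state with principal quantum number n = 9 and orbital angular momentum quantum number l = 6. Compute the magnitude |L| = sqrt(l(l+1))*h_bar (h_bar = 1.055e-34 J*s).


L = sqrt(l*(l+1)) * h_bar
= sqrt(6 * 7) * 1.055e-34
= sqrt(42) * 1.055e-34
= 6.4807 * 1.055e-34
= 6.8372e-34 J*s

6.8372e-34


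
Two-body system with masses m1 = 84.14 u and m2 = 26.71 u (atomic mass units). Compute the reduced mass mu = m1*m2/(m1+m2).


mu = m1 * m2 / (m1 + m2)
= 84.14 * 26.71 / (84.14 + 26.71)
= 2247.3794 / 110.85
= 20.2741 u

20.2741


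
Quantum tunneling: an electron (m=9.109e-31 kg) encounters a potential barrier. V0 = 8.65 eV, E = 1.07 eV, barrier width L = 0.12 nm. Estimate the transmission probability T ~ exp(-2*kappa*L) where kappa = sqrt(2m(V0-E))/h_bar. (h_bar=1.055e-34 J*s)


V0 - E = 7.58 eV = 1.2143e-18 J
kappa = sqrt(2 * m * (V0-E)) / h_bar
= sqrt(2 * 9.109e-31 * 1.2143e-18) / 1.055e-34
= 1.4098e+10 /m
2*kappa*L = 2 * 1.4098e+10 * 0.12e-9
= 3.3836
T = exp(-3.3836) = 3.392617e-02

3.392617e-02


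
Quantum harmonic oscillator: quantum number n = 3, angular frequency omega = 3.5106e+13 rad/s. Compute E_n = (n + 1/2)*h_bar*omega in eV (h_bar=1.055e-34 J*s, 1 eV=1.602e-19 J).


E = (n + 1/2) * h_bar * omega
= (3 + 0.5) * 1.055e-34 * 3.5106e+13
= 3.5 * 3.7037e-21
= 1.2963e-20 J
= 0.0809 eV

0.0809


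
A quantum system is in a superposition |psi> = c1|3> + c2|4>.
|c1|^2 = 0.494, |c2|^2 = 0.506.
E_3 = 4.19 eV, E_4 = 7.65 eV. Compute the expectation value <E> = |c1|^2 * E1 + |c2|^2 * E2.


<E> = |c1|^2 * E1 + |c2|^2 * E2
= 0.494 * 4.19 + 0.506 * 7.65
= 2.0699 + 3.8709
= 5.9408 eV

5.9408


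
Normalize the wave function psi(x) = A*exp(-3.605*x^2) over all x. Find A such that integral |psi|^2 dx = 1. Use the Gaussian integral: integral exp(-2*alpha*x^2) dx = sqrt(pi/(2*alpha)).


integral |psi|^2 dx = A^2 * sqrt(pi/(2*alpha)) = 1
A^2 = sqrt(2*alpha/pi)
= sqrt(2 * 3.605 / pi)
= 1.51493
A = sqrt(1.51493)
= 1.2308

1.2308


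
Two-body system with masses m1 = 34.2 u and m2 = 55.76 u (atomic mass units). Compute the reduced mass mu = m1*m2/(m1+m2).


mu = m1 * m2 / (m1 + m2)
= 34.2 * 55.76 / (34.2 + 55.76)
= 1906.992 / 89.96
= 21.1982 u

21.1982


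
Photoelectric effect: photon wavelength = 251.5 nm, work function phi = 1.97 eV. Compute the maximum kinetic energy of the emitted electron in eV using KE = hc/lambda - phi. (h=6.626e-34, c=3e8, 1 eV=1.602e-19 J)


E_photon = hc / lambda
= (6.626e-34)(3e8) / (251.5e-9)
= 7.9038e-19 J
= 4.9337 eV
KE = E_photon - phi
= 4.9337 - 1.97
= 2.9637 eV

2.9637


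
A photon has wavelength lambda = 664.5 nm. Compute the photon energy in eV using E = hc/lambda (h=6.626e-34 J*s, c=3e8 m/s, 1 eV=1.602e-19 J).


E = hc / lambda
= (6.626e-34)(3e8) / (664.5e-9)
= 1.9878e-25 / 6.6450e-07
= 2.9914e-19 J
Converting to eV: 2.9914e-19 / 1.602e-19
= 1.8673 eV

1.8673


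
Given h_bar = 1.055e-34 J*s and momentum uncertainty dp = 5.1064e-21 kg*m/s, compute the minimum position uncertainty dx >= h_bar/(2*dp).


dx = h_bar / (2 * dp)
= 1.055e-34 / (2 * 5.1064e-21)
= 1.055e-34 / 1.0213e-20
= 1.0330e-14 m

1.0330e-14


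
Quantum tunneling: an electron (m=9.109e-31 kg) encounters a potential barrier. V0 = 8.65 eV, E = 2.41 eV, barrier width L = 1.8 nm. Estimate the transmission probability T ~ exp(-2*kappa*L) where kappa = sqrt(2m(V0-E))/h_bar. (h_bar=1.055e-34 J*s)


V0 - E = 6.24 eV = 9.9965e-19 J
kappa = sqrt(2 * m * (V0-E)) / h_bar
= sqrt(2 * 9.109e-31 * 9.9965e-19) / 1.055e-34
= 1.2791e+10 /m
2*kappa*L = 2 * 1.2791e+10 * 1.8e-9
= 46.0494
T = exp(-46.0494) = 1.002308e-20

1.002308e-20


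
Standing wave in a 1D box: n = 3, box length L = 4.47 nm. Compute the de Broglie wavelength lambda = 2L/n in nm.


lambda = 2L / n
= 2 * 4.47 / 3
= 8.94 / 3
= 2.98 nm

2.98


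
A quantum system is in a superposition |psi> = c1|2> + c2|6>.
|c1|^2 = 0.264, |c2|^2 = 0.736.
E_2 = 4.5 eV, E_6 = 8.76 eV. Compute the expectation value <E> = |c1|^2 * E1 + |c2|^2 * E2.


<E> = |c1|^2 * E1 + |c2|^2 * E2
= 0.264 * 4.5 + 0.736 * 8.76
= 1.188 + 6.4474
= 7.6354 eV

7.6354


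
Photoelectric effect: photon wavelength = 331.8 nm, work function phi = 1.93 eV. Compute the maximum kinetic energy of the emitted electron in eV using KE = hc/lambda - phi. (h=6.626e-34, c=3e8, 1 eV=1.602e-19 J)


E_photon = hc / lambda
= (6.626e-34)(3e8) / (331.8e-9)
= 5.9910e-19 J
= 3.7397 eV
KE = E_photon - phi
= 3.7397 - 1.93
= 1.8097 eV

1.8097


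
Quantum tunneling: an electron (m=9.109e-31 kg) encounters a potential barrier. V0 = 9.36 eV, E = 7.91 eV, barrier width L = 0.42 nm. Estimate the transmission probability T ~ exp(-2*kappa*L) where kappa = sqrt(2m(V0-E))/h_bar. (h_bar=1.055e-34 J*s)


V0 - E = 1.45 eV = 2.3229e-19 J
kappa = sqrt(2 * m * (V0-E)) / h_bar
= sqrt(2 * 9.109e-31 * 2.3229e-19) / 1.055e-34
= 6.1661e+09 /m
2*kappa*L = 2 * 6.1661e+09 * 0.42e-9
= 5.1796
T = exp(-5.1796) = 5.630513e-03

5.630513e-03


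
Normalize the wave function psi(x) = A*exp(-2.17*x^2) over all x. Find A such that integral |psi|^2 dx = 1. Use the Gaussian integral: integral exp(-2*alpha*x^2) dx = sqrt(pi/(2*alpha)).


integral |psi|^2 dx = A^2 * sqrt(pi/(2*alpha)) = 1
A^2 = sqrt(2*alpha/pi)
= sqrt(2 * 2.17 / pi)
= 1.175357
A = sqrt(1.175357)
= 1.0841

1.0841


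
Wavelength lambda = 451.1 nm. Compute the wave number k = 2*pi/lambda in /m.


k = 2 * pi / lambda
= 6.2832 / (451.1e-9)
= 6.2832 / 4.5110e-07
= 1.3929e+07 /m

1.3929e+07


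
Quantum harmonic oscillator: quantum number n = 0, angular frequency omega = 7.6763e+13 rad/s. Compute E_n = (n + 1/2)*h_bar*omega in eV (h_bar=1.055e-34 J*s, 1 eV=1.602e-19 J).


E = (n + 1/2) * h_bar * omega
= (0 + 0.5) * 1.055e-34 * 7.6763e+13
= 0.5 * 8.0985e-21
= 4.0492e-21 J
= 0.0253 eV

0.0253


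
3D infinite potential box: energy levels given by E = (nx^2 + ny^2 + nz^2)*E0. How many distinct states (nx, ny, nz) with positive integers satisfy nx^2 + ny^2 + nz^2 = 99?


Enumerate all (nx, ny, nz) with nx^2 + ny^2 + nz^2 = 99:
(1,7,7)
(3,3,9)
(3,9,3)
(5,5,7)
(5,7,5)
(7,1,7)
(7,5,5)
(7,7,1)
(9,3,3)
Total degeneracy = 9

9


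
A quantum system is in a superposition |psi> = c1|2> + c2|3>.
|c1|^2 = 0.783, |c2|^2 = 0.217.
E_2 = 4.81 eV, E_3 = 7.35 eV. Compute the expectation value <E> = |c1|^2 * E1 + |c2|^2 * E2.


<E> = |c1|^2 * E1 + |c2|^2 * E2
= 0.783 * 4.81 + 0.217 * 7.35
= 3.7662 + 1.5949
= 5.3612 eV

5.3612


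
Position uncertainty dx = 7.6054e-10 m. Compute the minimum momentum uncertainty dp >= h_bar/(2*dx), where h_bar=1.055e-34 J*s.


dp = h_bar / (2 * dx)
= 1.055e-34 / (2 * 7.6054e-10)
= 1.055e-34 / 1.5211e-09
= 6.9359e-26 kg*m/s

6.9359e-26


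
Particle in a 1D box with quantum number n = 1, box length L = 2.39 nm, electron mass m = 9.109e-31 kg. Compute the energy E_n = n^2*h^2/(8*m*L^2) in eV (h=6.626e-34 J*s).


E = n^2 * h^2 / (8 * m * L^2)
= 1^2 * (6.626e-34)^2 / (8 * 9.109e-31 * (2.39e-9)^2)
= 1 * 4.3904e-67 / (8 * 9.109e-31 * 5.7121e-18)
= 1.0547e-20 J
= 0.0658 eV

0.0658


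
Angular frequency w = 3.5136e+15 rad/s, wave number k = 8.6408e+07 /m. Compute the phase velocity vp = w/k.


vp = w / k
= 3.5136e+15 / 8.6408e+07
= 4.0663e+07 m/s

4.0663e+07


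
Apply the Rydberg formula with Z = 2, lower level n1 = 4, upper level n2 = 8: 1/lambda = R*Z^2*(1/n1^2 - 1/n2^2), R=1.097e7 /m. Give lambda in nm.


1/lambda = R * Z^2 * (1/n1^2 - 1/n2^2)
= 1.097e7 * 2^2 * (1/4^2 - 1/8^2)
= 1.097e7 * 4 * (0.0625 - 0.015625)
= 2.0569e+06 /m
lambda = 1 / 2.0569e+06
= 486.1744 nm

486.1744


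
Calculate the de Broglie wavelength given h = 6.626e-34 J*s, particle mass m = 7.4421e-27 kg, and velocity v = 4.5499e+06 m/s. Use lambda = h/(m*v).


lambda = h / (m * v)
= 6.626e-34 / (7.4421e-27 * 4.5499e+06)
= 6.626e-34 / 3.3861e-20
= 1.9568e-14 m

1.9568e-14


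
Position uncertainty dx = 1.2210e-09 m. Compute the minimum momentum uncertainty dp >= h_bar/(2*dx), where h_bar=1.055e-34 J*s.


dp = h_bar / (2 * dx)
= 1.055e-34 / (2 * 1.2210e-09)
= 1.055e-34 / 2.4420e-09
= 4.3202e-26 kg*m/s

4.3202e-26


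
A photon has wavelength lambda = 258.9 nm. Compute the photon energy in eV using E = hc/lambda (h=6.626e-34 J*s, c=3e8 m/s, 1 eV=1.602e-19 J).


E = hc / lambda
= (6.626e-34)(3e8) / (258.9e-9)
= 1.9878e-25 / 2.5890e-07
= 7.6779e-19 J
Converting to eV: 7.6779e-19 / 1.602e-19
= 4.7927 eV

4.7927


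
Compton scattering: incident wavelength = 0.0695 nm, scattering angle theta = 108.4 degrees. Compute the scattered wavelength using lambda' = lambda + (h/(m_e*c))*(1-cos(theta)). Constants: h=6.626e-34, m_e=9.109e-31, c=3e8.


Compton wavelength: h/(m_e*c) = 2.4247e-12 m
d_lambda = 2.4247e-12 * (1 - cos(108.4 deg))
= 2.4247e-12 * 1.315649
= 3.1901e-12 m = 0.00319 nm
lambda' = 0.0695 + 0.00319
= 0.07269 nm

0.07269


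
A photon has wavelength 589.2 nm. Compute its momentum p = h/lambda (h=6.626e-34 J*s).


p = h / lambda
= 6.626e-34 / (589.2e-9)
= 6.626e-34 / 5.8920e-07
= 1.1246e-27 kg*m/s

1.1246e-27


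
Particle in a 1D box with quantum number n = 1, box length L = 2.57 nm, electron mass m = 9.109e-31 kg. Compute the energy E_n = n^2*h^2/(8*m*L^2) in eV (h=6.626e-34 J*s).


E = n^2 * h^2 / (8 * m * L^2)
= 1^2 * (6.626e-34)^2 / (8 * 9.109e-31 * (2.57e-9)^2)
= 1 * 4.3904e-67 / (8 * 9.109e-31 * 6.6049e-18)
= 9.1217e-21 J
= 0.0569 eV

0.0569


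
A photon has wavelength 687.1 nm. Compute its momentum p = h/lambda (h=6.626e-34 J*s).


p = h / lambda
= 6.626e-34 / (687.1e-9)
= 6.626e-34 / 6.8710e-07
= 9.6434e-28 kg*m/s

9.6434e-28


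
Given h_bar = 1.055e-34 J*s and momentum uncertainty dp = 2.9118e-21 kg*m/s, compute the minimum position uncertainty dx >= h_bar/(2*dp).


dx = h_bar / (2 * dp)
= 1.055e-34 / (2 * 2.9118e-21)
= 1.055e-34 / 5.8236e-21
= 1.8116e-14 m

1.8116e-14


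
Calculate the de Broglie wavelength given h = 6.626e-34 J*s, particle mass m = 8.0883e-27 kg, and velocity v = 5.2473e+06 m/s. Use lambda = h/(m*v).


lambda = h / (m * v)
= 6.626e-34 / (8.0883e-27 * 5.2473e+06)
= 6.626e-34 / 4.2442e-20
= 1.5612e-14 m

1.5612e-14


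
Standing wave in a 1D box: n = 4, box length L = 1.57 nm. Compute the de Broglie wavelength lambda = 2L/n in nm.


lambda = 2L / n
= 2 * 1.57 / 4
= 3.14 / 4
= 0.785 nm

0.785


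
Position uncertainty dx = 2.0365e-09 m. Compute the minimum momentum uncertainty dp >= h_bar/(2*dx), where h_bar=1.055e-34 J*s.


dp = h_bar / (2 * dx)
= 1.055e-34 / (2 * 2.0365e-09)
= 1.055e-34 / 4.0730e-09
= 2.5902e-26 kg*m/s

2.5902e-26


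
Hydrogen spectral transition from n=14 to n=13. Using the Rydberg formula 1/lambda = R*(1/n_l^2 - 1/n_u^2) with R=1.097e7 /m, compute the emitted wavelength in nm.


1/lambda = R * (1/n_l^2 - 1/n_u^2)
= 1.097e7 * (1/13^2 - 1/14^2)
= 1.097e7 * (0.005917 - 0.005102)
= 1.097e7 * 0.000815
= 8.9419e+03 /m
lambda = 1 / 8.9419e+03 = 111833.6203 nm

111833.6203


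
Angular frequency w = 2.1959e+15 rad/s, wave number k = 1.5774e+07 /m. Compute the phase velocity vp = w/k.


vp = w / k
= 2.1959e+15 / 1.5774e+07
= 1.3921e+08 m/s

1.3921e+08


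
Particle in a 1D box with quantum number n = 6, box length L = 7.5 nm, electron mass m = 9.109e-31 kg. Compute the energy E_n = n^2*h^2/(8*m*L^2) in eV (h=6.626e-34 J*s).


E = n^2 * h^2 / (8 * m * L^2)
= 6^2 * (6.626e-34)^2 / (8 * 9.109e-31 * (7.5e-9)^2)
= 36 * 4.3904e-67 / (8 * 9.109e-31 * 5.6250e-17)
= 3.8559e-20 J
= 0.2407 eV

0.2407


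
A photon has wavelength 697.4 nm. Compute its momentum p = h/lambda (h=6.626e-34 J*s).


p = h / lambda
= 6.626e-34 / (697.4e-9)
= 6.626e-34 / 6.9740e-07
= 9.5010e-28 kg*m/s

9.5010e-28


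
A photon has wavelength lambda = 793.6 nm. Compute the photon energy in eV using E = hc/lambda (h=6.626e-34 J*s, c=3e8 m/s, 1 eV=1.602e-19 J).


E = hc / lambda
= (6.626e-34)(3e8) / (793.6e-9)
= 1.9878e-25 / 7.9360e-07
= 2.5048e-19 J
Converting to eV: 2.5048e-19 / 1.602e-19
= 1.5635 eV

1.5635


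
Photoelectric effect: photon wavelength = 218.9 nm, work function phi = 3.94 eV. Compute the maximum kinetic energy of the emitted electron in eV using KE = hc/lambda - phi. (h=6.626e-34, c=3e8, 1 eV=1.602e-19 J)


E_photon = hc / lambda
= (6.626e-34)(3e8) / (218.9e-9)
= 9.0809e-19 J
= 5.6685 eV
KE = E_photon - phi
= 5.6685 - 3.94
= 1.7285 eV

1.7285


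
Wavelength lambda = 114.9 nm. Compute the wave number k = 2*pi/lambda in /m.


k = 2 * pi / lambda
= 6.2832 / (114.9e-9)
= 6.2832 / 1.1490e-07
= 5.4684e+07 /m

5.4684e+07


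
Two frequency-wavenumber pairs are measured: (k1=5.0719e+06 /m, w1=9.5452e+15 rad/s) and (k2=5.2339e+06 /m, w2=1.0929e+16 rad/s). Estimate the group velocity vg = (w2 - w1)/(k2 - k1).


vg = (w2 - w1) / (k2 - k1)
= (1.0929e+16 - 9.5452e+15) / (5.2339e+06 - 5.0719e+06)
= 1.3838e+15 / 1.6200e+05
= 8.5420e+09 m/s

8.5420e+09


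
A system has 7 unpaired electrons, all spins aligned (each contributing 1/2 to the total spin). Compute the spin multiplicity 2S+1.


Total spin S = N * (1/2) = 7 * 0.5 = 3.5
Spin multiplicity = 2S + 1
= 2 * 3.5 + 1
= 8

8


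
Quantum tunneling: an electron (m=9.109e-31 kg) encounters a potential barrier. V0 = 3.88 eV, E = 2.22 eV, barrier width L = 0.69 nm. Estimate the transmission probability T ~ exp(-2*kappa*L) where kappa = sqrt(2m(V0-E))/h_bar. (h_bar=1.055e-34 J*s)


V0 - E = 1.66 eV = 2.6593e-19 J
kappa = sqrt(2 * m * (V0-E)) / h_bar
= sqrt(2 * 9.109e-31 * 2.6593e-19) / 1.055e-34
= 6.5976e+09 /m
2*kappa*L = 2 * 6.5976e+09 * 0.69e-9
= 9.1046
T = exp(-9.1046) = 1.111501e-04

1.111501e-04


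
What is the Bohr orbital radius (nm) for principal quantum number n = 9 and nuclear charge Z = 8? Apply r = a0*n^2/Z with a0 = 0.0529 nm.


r = a0 * n^2 / Z
= 0.0529 * 9^2 / 8
= 0.0529 * 81 / 8
= 0.5356 nm

0.5356


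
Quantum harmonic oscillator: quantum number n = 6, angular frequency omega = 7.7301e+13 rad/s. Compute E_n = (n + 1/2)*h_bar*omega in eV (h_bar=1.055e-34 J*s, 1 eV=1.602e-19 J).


E = (n + 1/2) * h_bar * omega
= (6 + 0.5) * 1.055e-34 * 7.7301e+13
= 6.5 * 8.1553e-21
= 5.3009e-20 J
= 0.3309 eV

0.3309


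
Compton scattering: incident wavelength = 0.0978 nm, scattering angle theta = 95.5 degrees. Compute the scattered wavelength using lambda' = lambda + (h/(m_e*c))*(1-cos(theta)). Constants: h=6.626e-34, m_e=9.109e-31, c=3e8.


Compton wavelength: h/(m_e*c) = 2.4247e-12 m
d_lambda = 2.4247e-12 * (1 - cos(95.5 deg))
= 2.4247e-12 * 1.095846
= 2.6571e-12 m = 0.002657 nm
lambda' = 0.0978 + 0.002657
= 0.100457 nm

0.100457


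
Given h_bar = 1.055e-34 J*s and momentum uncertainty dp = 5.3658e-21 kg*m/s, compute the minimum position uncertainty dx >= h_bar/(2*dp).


dx = h_bar / (2 * dp)
= 1.055e-34 / (2 * 5.3658e-21)
= 1.055e-34 / 1.0732e-20
= 9.8308e-15 m

9.8308e-15


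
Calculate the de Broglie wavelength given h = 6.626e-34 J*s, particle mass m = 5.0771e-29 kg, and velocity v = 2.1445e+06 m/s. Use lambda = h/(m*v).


lambda = h / (m * v)
= 6.626e-34 / (5.0771e-29 * 2.1445e+06)
= 6.626e-34 / 1.0888e-22
= 6.0857e-12 m

6.0857e-12


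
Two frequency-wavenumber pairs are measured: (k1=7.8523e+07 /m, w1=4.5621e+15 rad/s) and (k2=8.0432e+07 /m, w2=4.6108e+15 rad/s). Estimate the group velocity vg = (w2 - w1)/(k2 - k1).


vg = (w2 - w1) / (k2 - k1)
= (4.6108e+15 - 4.5621e+15) / (8.0432e+07 - 7.8523e+07)
= 4.8700e+13 / 1.9090e+06
= 2.5511e+07 m/s

2.5511e+07


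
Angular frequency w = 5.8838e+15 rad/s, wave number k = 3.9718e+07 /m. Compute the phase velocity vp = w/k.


vp = w / k
= 5.8838e+15 / 3.9718e+07
= 1.4814e+08 m/s

1.4814e+08


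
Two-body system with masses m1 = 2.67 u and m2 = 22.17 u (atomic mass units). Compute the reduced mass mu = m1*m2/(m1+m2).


mu = m1 * m2 / (m1 + m2)
= 2.67 * 22.17 / (2.67 + 22.17)
= 59.1939 / 24.84
= 2.383 u

2.383


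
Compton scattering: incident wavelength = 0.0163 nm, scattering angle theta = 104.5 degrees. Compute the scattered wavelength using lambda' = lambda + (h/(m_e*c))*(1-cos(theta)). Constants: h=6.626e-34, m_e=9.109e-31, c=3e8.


Compton wavelength: h/(m_e*c) = 2.4247e-12 m
d_lambda = 2.4247e-12 * (1 - cos(104.5 deg))
= 2.4247e-12 * 1.25038
= 3.0318e-12 m = 0.003032 nm
lambda' = 0.0163 + 0.003032
= 0.019332 nm

0.019332


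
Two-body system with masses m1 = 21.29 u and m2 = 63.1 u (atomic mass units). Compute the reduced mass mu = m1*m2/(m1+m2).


mu = m1 * m2 / (m1 + m2)
= 21.29 * 63.1 / (21.29 + 63.1)
= 1343.399 / 84.39
= 15.9189 u

15.9189


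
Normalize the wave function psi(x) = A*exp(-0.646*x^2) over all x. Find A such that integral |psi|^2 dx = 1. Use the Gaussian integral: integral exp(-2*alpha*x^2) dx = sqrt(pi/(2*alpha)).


integral |psi|^2 dx = A^2 * sqrt(pi/(2*alpha)) = 1
A^2 = sqrt(2*alpha/pi)
= sqrt(2 * 0.646 / pi)
= 0.641293
A = sqrt(0.641293)
= 0.8008

0.8008


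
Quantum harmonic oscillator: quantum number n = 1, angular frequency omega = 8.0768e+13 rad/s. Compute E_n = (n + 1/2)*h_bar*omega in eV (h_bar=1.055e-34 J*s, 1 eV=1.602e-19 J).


E = (n + 1/2) * h_bar * omega
= (1 + 0.5) * 1.055e-34 * 8.0768e+13
= 1.5 * 8.5210e-21
= 1.2782e-20 J
= 0.0798 eV

0.0798


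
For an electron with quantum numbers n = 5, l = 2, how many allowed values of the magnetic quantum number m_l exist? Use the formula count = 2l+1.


m_l ranges from -l to +l in integer steps
So m_l goes from -2 to +2
Count = 2l + 1 = 2*2 + 1
= 5

5


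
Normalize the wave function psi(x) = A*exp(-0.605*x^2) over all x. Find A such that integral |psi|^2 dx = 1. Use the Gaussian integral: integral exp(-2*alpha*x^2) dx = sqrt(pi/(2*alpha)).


integral |psi|^2 dx = A^2 * sqrt(pi/(2*alpha)) = 1
A^2 = sqrt(2*alpha/pi)
= sqrt(2 * 0.605 / pi)
= 0.620609
A = sqrt(0.620609)
= 0.7878

0.7878


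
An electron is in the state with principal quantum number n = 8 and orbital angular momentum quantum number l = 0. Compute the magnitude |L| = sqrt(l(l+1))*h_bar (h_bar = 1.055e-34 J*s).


L = sqrt(l*(l+1)) * h_bar
= sqrt(0 * 1) * 1.055e-34
= sqrt(0) * 1.055e-34
= 0.0 * 1.055e-34
= 0.0000e+00 J*s

0.0000e+00


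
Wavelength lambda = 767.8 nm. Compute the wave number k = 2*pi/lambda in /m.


k = 2 * pi / lambda
= 6.2832 / (767.8e-9)
= 6.2832 / 7.6780e-07
= 8.1834e+06 /m

8.1834e+06


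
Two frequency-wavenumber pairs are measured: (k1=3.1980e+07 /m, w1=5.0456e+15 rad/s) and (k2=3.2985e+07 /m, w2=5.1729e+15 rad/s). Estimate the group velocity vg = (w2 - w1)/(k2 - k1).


vg = (w2 - w1) / (k2 - k1)
= (5.1729e+15 - 5.0456e+15) / (3.2985e+07 - 3.1980e+07)
= 1.2730e+14 / 1.0050e+06
= 1.2667e+08 m/s

1.2667e+08


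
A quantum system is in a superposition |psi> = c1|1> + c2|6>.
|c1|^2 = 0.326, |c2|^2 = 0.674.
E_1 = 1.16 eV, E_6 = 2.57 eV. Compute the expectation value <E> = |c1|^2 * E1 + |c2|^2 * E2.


<E> = |c1|^2 * E1 + |c2|^2 * E2
= 0.326 * 1.16 + 0.674 * 2.57
= 0.3782 + 1.7322
= 2.1103 eV

2.1103


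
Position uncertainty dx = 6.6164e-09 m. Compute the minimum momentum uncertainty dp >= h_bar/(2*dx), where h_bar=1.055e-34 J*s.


dp = h_bar / (2 * dx)
= 1.055e-34 / (2 * 6.6164e-09)
= 1.055e-34 / 1.3233e-08
= 7.9726e-27 kg*m/s

7.9726e-27


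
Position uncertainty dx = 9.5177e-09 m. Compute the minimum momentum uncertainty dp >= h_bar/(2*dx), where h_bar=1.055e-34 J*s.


dp = h_bar / (2 * dx)
= 1.055e-34 / (2 * 9.5177e-09)
= 1.055e-34 / 1.9035e-08
= 5.5423e-27 kg*m/s

5.5423e-27


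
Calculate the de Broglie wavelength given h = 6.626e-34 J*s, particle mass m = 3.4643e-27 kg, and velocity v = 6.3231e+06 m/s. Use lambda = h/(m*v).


lambda = h / (m * v)
= 6.626e-34 / (3.4643e-27 * 6.3231e+06)
= 6.626e-34 / 2.1905e-20
= 3.0249e-14 m

3.0249e-14


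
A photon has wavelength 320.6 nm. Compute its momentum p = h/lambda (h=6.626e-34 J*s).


p = h / lambda
= 6.626e-34 / (320.6e-9)
= 6.626e-34 / 3.2060e-07
= 2.0667e-27 kg*m/s

2.0667e-27


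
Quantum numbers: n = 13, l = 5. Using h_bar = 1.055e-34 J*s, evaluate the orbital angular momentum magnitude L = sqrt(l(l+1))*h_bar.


L = sqrt(l*(l+1)) * h_bar
= sqrt(5 * 6) * 1.055e-34
= sqrt(30) * 1.055e-34
= 5.4772 * 1.055e-34
= 5.7785e-34 J*s

5.7785e-34


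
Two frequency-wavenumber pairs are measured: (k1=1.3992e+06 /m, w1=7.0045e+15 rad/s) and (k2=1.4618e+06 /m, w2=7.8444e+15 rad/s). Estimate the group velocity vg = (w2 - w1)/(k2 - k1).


vg = (w2 - w1) / (k2 - k1)
= (7.8444e+15 - 7.0045e+15) / (1.4618e+06 - 1.3992e+06)
= 8.3990e+14 / 6.2600e+04
= 1.3417e+10 m/s

1.3417e+10


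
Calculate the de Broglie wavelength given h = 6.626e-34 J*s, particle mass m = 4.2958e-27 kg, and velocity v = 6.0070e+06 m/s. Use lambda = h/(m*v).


lambda = h / (m * v)
= 6.626e-34 / (4.2958e-27 * 6.0070e+06)
= 6.626e-34 / 2.5805e-20
= 2.5677e-14 m

2.5677e-14


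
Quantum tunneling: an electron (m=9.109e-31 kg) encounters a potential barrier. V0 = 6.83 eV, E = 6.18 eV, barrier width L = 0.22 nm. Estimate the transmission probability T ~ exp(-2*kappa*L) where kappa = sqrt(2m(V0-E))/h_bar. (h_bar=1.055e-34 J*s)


V0 - E = 0.65 eV = 1.0413e-19 J
kappa = sqrt(2 * m * (V0-E)) / h_bar
= sqrt(2 * 9.109e-31 * 1.0413e-19) / 1.055e-34
= 4.1284e+09 /m
2*kappa*L = 2 * 4.1284e+09 * 0.22e-9
= 1.8165
T = exp(-1.8165) = 1.625917e-01

1.625917e-01


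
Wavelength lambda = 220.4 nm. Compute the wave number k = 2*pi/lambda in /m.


k = 2 * pi / lambda
= 6.2832 / (220.4e-9)
= 6.2832 / 2.2040e-07
= 2.8508e+07 /m

2.8508e+07


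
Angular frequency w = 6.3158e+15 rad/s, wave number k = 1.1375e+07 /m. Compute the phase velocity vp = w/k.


vp = w / k
= 6.3158e+15 / 1.1375e+07
= 5.5524e+08 m/s

5.5524e+08


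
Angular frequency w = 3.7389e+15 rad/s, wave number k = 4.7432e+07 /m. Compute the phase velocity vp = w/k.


vp = w / k
= 3.7389e+15 / 4.7432e+07
= 7.8827e+07 m/s

7.8827e+07


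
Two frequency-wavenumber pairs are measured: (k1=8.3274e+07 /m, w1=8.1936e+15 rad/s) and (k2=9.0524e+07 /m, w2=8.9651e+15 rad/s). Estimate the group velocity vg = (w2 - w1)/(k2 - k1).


vg = (w2 - w1) / (k2 - k1)
= (8.9651e+15 - 8.1936e+15) / (9.0524e+07 - 8.3274e+07)
= 7.7150e+14 / 7.2500e+06
= 1.0641e+08 m/s

1.0641e+08


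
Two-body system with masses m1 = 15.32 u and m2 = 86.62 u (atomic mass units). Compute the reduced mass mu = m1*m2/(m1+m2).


mu = m1 * m2 / (m1 + m2)
= 15.32 * 86.62 / (15.32 + 86.62)
= 1327.0184 / 101.94
= 13.0176 u

13.0176


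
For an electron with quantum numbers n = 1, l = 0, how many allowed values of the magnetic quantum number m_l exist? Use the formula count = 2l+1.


m_l ranges from -l to +l in integer steps
So m_l goes from -0 to +0
Count = 2l + 1 = 2*0 + 1
= 1

1


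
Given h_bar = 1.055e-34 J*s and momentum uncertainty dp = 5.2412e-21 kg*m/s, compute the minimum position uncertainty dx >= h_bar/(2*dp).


dx = h_bar / (2 * dp)
= 1.055e-34 / (2 * 5.2412e-21)
= 1.055e-34 / 1.0482e-20
= 1.0064e-14 m

1.0064e-14


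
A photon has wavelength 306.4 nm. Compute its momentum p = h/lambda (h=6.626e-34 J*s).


p = h / lambda
= 6.626e-34 / (306.4e-9)
= 6.626e-34 / 3.0640e-07
= 2.1625e-27 kg*m/s

2.1625e-27


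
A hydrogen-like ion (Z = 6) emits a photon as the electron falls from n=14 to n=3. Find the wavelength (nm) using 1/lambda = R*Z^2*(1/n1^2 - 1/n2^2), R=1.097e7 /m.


1/lambda = R * Z^2 * (1/n1^2 - 1/n2^2)
= 1.097e7 * 6^2 * (1/3^2 - 1/14^2)
= 1.097e7 * 36 * (0.111111 - 0.005102)
= 4.1865e+07 /m
lambda = 1 / 4.1865e+07
= 23.8862 nm

23.8862


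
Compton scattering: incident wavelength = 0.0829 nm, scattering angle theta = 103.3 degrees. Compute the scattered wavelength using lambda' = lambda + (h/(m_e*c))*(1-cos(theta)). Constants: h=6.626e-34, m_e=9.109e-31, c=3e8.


Compton wavelength: h/(m_e*c) = 2.4247e-12 m
d_lambda = 2.4247e-12 * (1 - cos(103.3 deg))
= 2.4247e-12 * 1.23005
= 2.9825e-12 m = 0.002983 nm
lambda' = 0.0829 + 0.002983
= 0.085883 nm

0.085883


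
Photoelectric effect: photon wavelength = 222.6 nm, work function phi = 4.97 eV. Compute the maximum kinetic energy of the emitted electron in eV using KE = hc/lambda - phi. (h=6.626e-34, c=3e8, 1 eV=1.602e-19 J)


E_photon = hc / lambda
= (6.626e-34)(3e8) / (222.6e-9)
= 8.9299e-19 J
= 5.5742 eV
KE = E_photon - phi
= 5.5742 - 4.97
= 0.6042 eV

0.6042


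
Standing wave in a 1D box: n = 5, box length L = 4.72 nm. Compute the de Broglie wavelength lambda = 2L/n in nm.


lambda = 2L / n
= 2 * 4.72 / 5
= 9.44 / 5
= 1.888 nm

1.888


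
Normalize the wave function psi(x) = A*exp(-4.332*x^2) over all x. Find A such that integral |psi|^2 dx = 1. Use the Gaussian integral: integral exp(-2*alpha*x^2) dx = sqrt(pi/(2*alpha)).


integral |psi|^2 dx = A^2 * sqrt(pi/(2*alpha)) = 1
A^2 = sqrt(2*alpha/pi)
= sqrt(2 * 4.332 / pi)
= 1.660674
A = sqrt(1.660674)
= 1.2887

1.2887


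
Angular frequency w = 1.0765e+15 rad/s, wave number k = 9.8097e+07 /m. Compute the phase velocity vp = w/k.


vp = w / k
= 1.0765e+15 / 9.8097e+07
= 1.0974e+07 m/s

1.0974e+07


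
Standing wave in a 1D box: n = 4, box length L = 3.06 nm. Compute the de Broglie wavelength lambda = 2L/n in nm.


lambda = 2L / n
= 2 * 3.06 / 4
= 6.12 / 4
= 1.53 nm

1.53


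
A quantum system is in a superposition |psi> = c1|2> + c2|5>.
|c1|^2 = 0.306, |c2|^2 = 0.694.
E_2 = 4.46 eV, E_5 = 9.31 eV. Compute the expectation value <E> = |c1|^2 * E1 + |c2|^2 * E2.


<E> = |c1|^2 * E1 + |c2|^2 * E2
= 0.306 * 4.46 + 0.694 * 9.31
= 1.3648 + 6.4611
= 7.8259 eV

7.8259


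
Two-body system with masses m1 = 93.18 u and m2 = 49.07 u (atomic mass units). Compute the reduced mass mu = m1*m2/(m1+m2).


mu = m1 * m2 / (m1 + m2)
= 93.18 * 49.07 / (93.18 + 49.07)
= 4572.3426 / 142.25
= 32.143 u

32.143


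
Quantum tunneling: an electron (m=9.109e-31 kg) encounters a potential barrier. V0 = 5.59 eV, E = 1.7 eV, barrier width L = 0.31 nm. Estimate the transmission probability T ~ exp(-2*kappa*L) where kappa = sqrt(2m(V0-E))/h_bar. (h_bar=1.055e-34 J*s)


V0 - E = 3.89 eV = 6.2318e-19 J
kappa = sqrt(2 * m * (V0-E)) / h_bar
= sqrt(2 * 9.109e-31 * 6.2318e-19) / 1.055e-34
= 1.0100e+10 /m
2*kappa*L = 2 * 1.0100e+10 * 0.31e-9
= 6.2617
T = exp(-6.2617) = 1.907906e-03

1.907906e-03


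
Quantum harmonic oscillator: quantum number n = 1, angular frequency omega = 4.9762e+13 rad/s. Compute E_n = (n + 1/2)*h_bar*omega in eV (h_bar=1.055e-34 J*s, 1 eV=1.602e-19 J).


E = (n + 1/2) * h_bar * omega
= (1 + 0.5) * 1.055e-34 * 4.9762e+13
= 1.5 * 5.2499e-21
= 7.8748e-21 J
= 0.0492 eV

0.0492


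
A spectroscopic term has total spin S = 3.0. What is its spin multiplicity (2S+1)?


Spin multiplicity = 2S + 1
= 2 * 3.0 + 1
= 6.0 + 1
= 7

7


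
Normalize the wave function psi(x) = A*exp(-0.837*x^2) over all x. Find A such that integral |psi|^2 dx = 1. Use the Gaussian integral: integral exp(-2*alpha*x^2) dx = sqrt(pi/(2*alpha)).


integral |psi|^2 dx = A^2 * sqrt(pi/(2*alpha)) = 1
A^2 = sqrt(2*alpha/pi)
= sqrt(2 * 0.837 / pi)
= 0.729966
A = sqrt(0.729966)
= 0.8544

0.8544


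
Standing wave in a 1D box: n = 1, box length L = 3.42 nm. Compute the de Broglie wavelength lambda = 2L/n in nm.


lambda = 2L / n
= 2 * 3.42 / 1
= 6.84 / 1
= 6.84 nm

6.84


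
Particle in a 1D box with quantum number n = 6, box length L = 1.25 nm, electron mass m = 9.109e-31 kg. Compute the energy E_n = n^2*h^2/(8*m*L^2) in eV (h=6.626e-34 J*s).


E = n^2 * h^2 / (8 * m * L^2)
= 6^2 * (6.626e-34)^2 / (8 * 9.109e-31 * (1.25e-9)^2)
= 36 * 4.3904e-67 / (8 * 9.109e-31 * 1.5625e-18)
= 1.3881e-18 J
= 8.6649 eV

8.6649


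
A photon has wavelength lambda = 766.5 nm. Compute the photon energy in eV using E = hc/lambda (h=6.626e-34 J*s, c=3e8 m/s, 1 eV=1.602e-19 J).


E = hc / lambda
= (6.626e-34)(3e8) / (766.5e-9)
= 1.9878e-25 / 7.6650e-07
= 2.5933e-19 J
Converting to eV: 2.5933e-19 / 1.602e-19
= 1.6188 eV

1.6188


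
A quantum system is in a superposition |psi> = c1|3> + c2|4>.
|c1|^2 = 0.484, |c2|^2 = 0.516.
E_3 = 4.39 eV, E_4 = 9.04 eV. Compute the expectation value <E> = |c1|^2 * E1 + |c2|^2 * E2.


<E> = |c1|^2 * E1 + |c2|^2 * E2
= 0.484 * 4.39 + 0.516 * 9.04
= 2.1248 + 4.6646
= 6.7894 eV

6.7894


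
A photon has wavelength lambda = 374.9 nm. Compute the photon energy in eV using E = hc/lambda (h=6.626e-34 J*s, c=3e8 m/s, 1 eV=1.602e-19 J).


E = hc / lambda
= (6.626e-34)(3e8) / (374.9e-9)
= 1.9878e-25 / 3.7490e-07
= 5.3022e-19 J
Converting to eV: 5.3022e-19 / 1.602e-19
= 3.3097 eV

3.3097


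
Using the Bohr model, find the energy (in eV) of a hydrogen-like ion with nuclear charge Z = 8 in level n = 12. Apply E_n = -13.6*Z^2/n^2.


E_n = -13.6 * Z^2 / n^2
= -13.6 * 8^2 / 12^2
= -13.6 * 64 / 144
= -6.0444 eV

-6.0444


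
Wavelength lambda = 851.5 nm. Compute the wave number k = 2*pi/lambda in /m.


k = 2 * pi / lambda
= 6.2832 / (851.5e-9)
= 6.2832 / 8.5150e-07
= 7.3790e+06 /m

7.3790e+06


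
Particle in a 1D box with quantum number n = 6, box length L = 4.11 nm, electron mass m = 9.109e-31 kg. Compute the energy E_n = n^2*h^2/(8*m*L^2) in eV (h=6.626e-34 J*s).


E = n^2 * h^2 / (8 * m * L^2)
= 6^2 * (6.626e-34)^2 / (8 * 9.109e-31 * (4.11e-9)^2)
= 36 * 4.3904e-67 / (8 * 9.109e-31 * 1.6892e-17)
= 1.2840e-19 J
= 0.8015 eV

0.8015


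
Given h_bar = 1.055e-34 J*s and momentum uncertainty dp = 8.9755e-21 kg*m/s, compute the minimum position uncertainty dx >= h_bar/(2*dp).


dx = h_bar / (2 * dp)
= 1.055e-34 / (2 * 8.9755e-21)
= 1.055e-34 / 1.7951e-20
= 5.8771e-15 m

5.8771e-15


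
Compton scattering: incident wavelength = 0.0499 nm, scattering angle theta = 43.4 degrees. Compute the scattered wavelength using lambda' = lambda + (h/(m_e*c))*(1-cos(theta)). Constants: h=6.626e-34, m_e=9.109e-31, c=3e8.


Compton wavelength: h/(m_e*c) = 2.4247e-12 m
d_lambda = 2.4247e-12 * (1 - cos(43.4 deg))
= 2.4247e-12 * 0.273425
= 6.6298e-13 m = 0.000663 nm
lambda' = 0.0499 + 0.000663
= 0.050563 nm

0.050563


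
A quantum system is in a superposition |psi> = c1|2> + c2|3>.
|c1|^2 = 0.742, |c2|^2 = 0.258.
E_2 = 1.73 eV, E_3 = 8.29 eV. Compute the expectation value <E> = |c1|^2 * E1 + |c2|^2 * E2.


<E> = |c1|^2 * E1 + |c2|^2 * E2
= 0.742 * 1.73 + 0.258 * 8.29
= 1.2837 + 2.1388
= 3.4225 eV

3.4225


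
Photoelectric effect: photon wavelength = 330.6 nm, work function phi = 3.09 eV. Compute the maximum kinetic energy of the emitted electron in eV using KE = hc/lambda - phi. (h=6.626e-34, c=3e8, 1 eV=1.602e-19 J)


E_photon = hc / lambda
= (6.626e-34)(3e8) / (330.6e-9)
= 6.0127e-19 J
= 3.7532 eV
KE = E_photon - phi
= 3.7532 - 3.09
= 0.6632 eV

0.6632


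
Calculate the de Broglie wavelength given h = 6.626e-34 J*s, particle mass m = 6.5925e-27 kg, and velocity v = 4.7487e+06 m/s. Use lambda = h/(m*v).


lambda = h / (m * v)
= 6.626e-34 / (6.5925e-27 * 4.7487e+06)
= 6.626e-34 / 3.1306e-20
= 2.1165e-14 m

2.1165e-14


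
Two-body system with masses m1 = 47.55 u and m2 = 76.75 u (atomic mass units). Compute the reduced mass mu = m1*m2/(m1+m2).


mu = m1 * m2 / (m1 + m2)
= 47.55 * 76.75 / (47.55 + 76.75)
= 3649.4625 / 124.3
= 29.3601 u

29.3601


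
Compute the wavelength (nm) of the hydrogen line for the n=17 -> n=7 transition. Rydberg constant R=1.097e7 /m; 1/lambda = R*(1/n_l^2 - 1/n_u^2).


1/lambda = R * (1/n_l^2 - 1/n_u^2)
= 1.097e7 * (1/7^2 - 1/17^2)
= 1.097e7 * (0.020408 - 0.00346)
= 1.097e7 * 0.016948
= 1.8592e+05 /m
lambda = 1 / 1.8592e+05 = 5378.6843 nm

5378.6843


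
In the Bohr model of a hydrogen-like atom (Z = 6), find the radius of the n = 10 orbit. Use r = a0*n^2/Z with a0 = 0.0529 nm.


r = a0 * n^2 / Z
= 0.0529 * 10^2 / 6
= 0.0529 * 100 / 6
= 0.8817 nm

0.8817


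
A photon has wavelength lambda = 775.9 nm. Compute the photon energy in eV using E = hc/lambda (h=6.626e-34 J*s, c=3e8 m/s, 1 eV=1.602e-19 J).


E = hc / lambda
= (6.626e-34)(3e8) / (775.9e-9)
= 1.9878e-25 / 7.7590e-07
= 2.5619e-19 J
Converting to eV: 2.5619e-19 / 1.602e-19
= 1.5992 eV

1.5992


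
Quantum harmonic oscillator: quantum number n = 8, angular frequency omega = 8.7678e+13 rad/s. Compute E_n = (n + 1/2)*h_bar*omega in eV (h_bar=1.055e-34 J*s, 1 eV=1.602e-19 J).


E = (n + 1/2) * h_bar * omega
= (8 + 0.5) * 1.055e-34 * 8.7678e+13
= 8.5 * 9.2500e-21
= 7.8625e-20 J
= 0.4908 eV

0.4908


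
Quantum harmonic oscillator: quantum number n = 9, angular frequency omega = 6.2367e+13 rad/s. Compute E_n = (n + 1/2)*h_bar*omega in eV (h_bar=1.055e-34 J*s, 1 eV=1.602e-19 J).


E = (n + 1/2) * h_bar * omega
= (9 + 0.5) * 1.055e-34 * 6.2367e+13
= 9.5 * 6.5797e-21
= 6.2507e-20 J
= 0.3902 eV

0.3902


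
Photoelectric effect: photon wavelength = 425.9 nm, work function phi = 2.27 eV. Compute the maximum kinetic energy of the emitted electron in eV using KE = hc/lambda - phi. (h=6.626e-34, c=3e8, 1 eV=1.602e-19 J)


E_photon = hc / lambda
= (6.626e-34)(3e8) / (425.9e-9)
= 4.6673e-19 J
= 2.9134 eV
KE = E_photon - phi
= 2.9134 - 2.27
= 0.6434 eV

0.6434


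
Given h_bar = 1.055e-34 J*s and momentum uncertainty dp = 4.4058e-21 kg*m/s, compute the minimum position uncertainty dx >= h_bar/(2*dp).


dx = h_bar / (2 * dp)
= 1.055e-34 / (2 * 4.4058e-21)
= 1.055e-34 / 8.8116e-21
= 1.1973e-14 m

1.1973e-14


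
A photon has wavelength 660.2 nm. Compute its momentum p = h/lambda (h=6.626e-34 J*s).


p = h / lambda
= 6.626e-34 / (660.2e-9)
= 6.626e-34 / 6.6020e-07
= 1.0036e-27 kg*m/s

1.0036e-27


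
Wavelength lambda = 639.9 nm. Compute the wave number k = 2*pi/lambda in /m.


k = 2 * pi / lambda
= 6.2832 / (639.9e-9)
= 6.2832 / 6.3990e-07
= 9.8190e+06 /m

9.8190e+06


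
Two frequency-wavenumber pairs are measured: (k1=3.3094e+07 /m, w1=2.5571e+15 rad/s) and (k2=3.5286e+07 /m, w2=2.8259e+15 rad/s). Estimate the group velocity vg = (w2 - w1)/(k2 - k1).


vg = (w2 - w1) / (k2 - k1)
= (2.8259e+15 - 2.5571e+15) / (3.5286e+07 - 3.3094e+07)
= 2.6880e+14 / 2.1920e+06
= 1.2263e+08 m/s

1.2263e+08


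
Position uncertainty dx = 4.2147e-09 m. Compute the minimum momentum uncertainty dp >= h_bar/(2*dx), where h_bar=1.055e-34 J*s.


dp = h_bar / (2 * dx)
= 1.055e-34 / (2 * 4.2147e-09)
= 1.055e-34 / 8.4294e-09
= 1.2516e-26 kg*m/s

1.2516e-26


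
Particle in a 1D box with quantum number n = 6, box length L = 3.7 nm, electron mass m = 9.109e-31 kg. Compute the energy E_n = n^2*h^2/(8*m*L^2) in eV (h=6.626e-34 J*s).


E = n^2 * h^2 / (8 * m * L^2)
= 6^2 * (6.626e-34)^2 / (8 * 9.109e-31 * (3.7e-9)^2)
= 36 * 4.3904e-67 / (8 * 9.109e-31 * 1.3690e-17)
= 1.5843e-19 J
= 0.989 eV

0.989


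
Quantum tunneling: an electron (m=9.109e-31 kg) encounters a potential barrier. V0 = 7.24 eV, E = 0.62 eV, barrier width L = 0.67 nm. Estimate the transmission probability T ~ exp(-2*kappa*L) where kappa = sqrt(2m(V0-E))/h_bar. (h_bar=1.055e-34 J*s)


V0 - E = 6.62 eV = 1.0605e-18 J
kappa = sqrt(2 * m * (V0-E)) / h_bar
= sqrt(2 * 9.109e-31 * 1.0605e-18) / 1.055e-34
= 1.3175e+10 /m
2*kappa*L = 2 * 1.3175e+10 * 0.67e-9
= 17.6548
T = exp(-17.6548) = 2.150876e-08

2.150876e-08


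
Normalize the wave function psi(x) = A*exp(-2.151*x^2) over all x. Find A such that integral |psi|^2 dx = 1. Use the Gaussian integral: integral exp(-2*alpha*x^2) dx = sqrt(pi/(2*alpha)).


integral |psi|^2 dx = A^2 * sqrt(pi/(2*alpha)) = 1
A^2 = sqrt(2*alpha/pi)
= sqrt(2 * 2.151 / pi)
= 1.1702
A = sqrt(1.1702)
= 1.0818

1.0818


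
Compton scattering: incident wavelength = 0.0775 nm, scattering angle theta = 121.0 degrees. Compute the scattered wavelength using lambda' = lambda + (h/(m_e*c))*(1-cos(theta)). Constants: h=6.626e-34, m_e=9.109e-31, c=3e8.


Compton wavelength: h/(m_e*c) = 2.4247e-12 m
d_lambda = 2.4247e-12 * (1 - cos(121.0 deg))
= 2.4247e-12 * 1.515038
= 3.6735e-12 m = 0.003674 nm
lambda' = 0.0775 + 0.003674
= 0.081174 nm

0.081174


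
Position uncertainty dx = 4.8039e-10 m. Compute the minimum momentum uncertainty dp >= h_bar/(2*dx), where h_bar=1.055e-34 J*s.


dp = h_bar / (2 * dx)
= 1.055e-34 / (2 * 4.8039e-10)
= 1.055e-34 / 9.6078e-10
= 1.0981e-25 kg*m/s

1.0981e-25


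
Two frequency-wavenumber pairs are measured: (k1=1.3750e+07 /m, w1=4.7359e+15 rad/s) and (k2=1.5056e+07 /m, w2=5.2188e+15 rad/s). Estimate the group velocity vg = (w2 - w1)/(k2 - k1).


vg = (w2 - w1) / (k2 - k1)
= (5.2188e+15 - 4.7359e+15) / (1.5056e+07 - 1.3750e+07)
= 4.8290e+14 / 1.3060e+06
= 3.6975e+08 m/s

3.6975e+08


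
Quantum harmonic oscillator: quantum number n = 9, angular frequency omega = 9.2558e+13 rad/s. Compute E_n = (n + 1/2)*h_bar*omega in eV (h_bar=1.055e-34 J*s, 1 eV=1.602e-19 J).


E = (n + 1/2) * h_bar * omega
= (9 + 0.5) * 1.055e-34 * 9.2558e+13
= 9.5 * 9.7649e-21
= 9.2766e-20 J
= 0.5791 eV

0.5791


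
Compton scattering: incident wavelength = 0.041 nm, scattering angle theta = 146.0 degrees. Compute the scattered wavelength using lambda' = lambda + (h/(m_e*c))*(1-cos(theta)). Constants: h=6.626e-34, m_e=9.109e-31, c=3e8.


Compton wavelength: h/(m_e*c) = 2.4247e-12 m
d_lambda = 2.4247e-12 * (1 - cos(146.0 deg))
= 2.4247e-12 * 1.829038
= 4.4349e-12 m = 0.004435 nm
lambda' = 0.041 + 0.004435
= 0.045435 nm

0.045435
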